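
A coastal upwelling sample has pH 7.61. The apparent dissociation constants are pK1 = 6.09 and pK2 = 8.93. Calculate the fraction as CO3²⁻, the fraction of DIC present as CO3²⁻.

α₂ = 0.0444

α₂ = 1 / (1 + [H⁺]/K2 + [H⁺]²/(K1K2)) = 1 / (1 + 10^+1.32 + 10^-0.20)
   = 1 / (1 + 20.893 + 0.63096) = 1/22.524 = 0.04440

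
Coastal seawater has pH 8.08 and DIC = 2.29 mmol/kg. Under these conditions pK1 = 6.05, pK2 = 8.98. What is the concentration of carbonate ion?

[CO3²⁻] = 0.254 mmol/kg

α₂ = 1 / (1 + [H⁺]/K2 + [H⁺]²/(K1K2)) = 1 / (1 + 10^+0.90 + 10^-1.13)
   = 1 / (1 + 7.9433 + 0.074131) = 1/9.0174 = 0.1109
[CO3²⁻] = α₂ × DIC = 0.1109 × 2.29 = 0.254 mmol/kg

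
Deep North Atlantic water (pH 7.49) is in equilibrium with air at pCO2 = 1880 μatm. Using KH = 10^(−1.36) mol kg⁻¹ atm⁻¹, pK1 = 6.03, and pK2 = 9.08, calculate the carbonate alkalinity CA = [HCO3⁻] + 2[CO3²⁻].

CA = 2.49 mmol/kg

[CO2*] = KH · pCO2 = 10^(−1.36) × 1880×10^-6 = 8.206×10^-5 mol/kg
α₀ = 1/(1 + K1/[H⁺] + K1K2/[H⁺]²) = 1/(1 + 10^+1.46 + 10^-0.13) = 0.03270
DIC = [CO2*]/α₀ = 8.206×10^-5 / 0.03270 = 2.510 mmol/kg
CA = (α₁ + 2α₂)·DIC = (0.9431 + 2×0.02424) × 2.510 = 2.49 mmol/kg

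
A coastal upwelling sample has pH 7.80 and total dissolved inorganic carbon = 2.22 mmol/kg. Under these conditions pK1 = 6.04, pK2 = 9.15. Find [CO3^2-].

[CO3²⁻] = 0.0934 mmol/kg

α₂ = 1 / (1 + [H⁺]/K2 + [H⁺]²/(K1K2)) = 1 / (1 + 10^+1.35 + 10^-0.41)
   = 1 / (1 + 22.387 + 0.38905) = 1/23.776 = 0.04206
[CO3²⁻] = α₂ × DIC = 0.04206 × 2.22 = 0.0934 mmol/kg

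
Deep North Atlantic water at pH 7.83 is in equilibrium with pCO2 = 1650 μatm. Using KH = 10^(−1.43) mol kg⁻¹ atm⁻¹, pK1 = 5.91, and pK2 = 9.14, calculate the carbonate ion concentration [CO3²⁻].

[CO3²⁻] = 0.250 mmol/kg

[CO2*] = KH · pCO2 = 10^(−1.43) × 1650×10^-6 = 6.130×10^-5 mol/kg
α₀ = 1/(1 + K1/[H⁺] + K1K2/[H⁺]²) = 1/(1 + 10^+1.92 + 10^+0.61) = 0.01133
DIC = [CO2*]/α₀ = 6.130×10^-5 / 0.01133 = 5.410 mmol/kg
[CO3²⁻] = α₂·DIC; α₂ = 0.04616, so [CO3²⁻] = 0.04616 × 5.410 = 0.250 mmol/kg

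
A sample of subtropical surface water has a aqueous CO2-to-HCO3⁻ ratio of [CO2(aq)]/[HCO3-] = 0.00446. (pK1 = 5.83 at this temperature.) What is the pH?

From K1 = [H⁺][HCO3-]/[CO2(aq)]:  pH = pK1 − log₁₀([CO2(aq)]/[HCO3-])
log₁₀(0.00446) = -2.351
pH = 5.83 − (-2.351) = 8.18

pH = 8.18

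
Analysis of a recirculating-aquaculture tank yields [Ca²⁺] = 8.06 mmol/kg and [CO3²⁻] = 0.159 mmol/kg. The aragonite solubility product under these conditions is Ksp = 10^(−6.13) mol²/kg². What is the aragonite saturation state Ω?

Ksp = 10^(−6.13) = 7.413×10^-7
Ω = [Ca²⁺][CO3²⁻]/Ksp = (8.06×10^-3)(0.159×10^-3) / 7.413×10^-7 = 1.73

Ω = 1.73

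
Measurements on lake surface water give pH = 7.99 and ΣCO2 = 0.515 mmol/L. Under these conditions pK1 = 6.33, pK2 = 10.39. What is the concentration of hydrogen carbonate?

[HCO3⁻] = 0.502 mmol/L

α₁ = 1 / (1 + [H⁺]/K1 + K2/[H⁺]) = 1 / (1 + 10^-1.66 + 10^-2.40)
   = 1 / (1 + 0.021878 + 0.0039811) = 1/1.0259 = 0.9748
[HCO3⁻] = α₁ × DIC = 0.9748 × 0.515 = 0.502 mmol/L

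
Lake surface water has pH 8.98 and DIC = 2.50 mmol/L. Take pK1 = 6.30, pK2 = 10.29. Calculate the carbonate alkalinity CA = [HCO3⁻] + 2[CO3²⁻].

CA = 2.61 mmol/L

CA = [HCO3⁻] + 2[CO3²⁻] = (α₁ + 2α₂)·DIC
At pH 8.98: [H⁺]/K1 = 10^-2.68 = 0.0020893, K2/[H⁺] = 10^-1.31 = 0.048978
α₁ = 1/(1 + 0.0020893 + 0.048978) = 1/1.0511 = 0.9514; α₂ = α₁·K2/[H⁺] = 0.04660
α₁ + 2α₂ = 1.0446
CA = 1.0446 × 2.50 = 2.61 mmol/L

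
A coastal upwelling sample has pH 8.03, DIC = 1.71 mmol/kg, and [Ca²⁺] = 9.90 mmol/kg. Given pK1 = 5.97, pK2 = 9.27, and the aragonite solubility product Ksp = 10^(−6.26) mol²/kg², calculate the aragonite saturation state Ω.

Ω = 1.66

α₂ = 1 / (1 + [H⁺]/K2 + [H⁺]²/(K1K2)) = 1 / (1 + 10^+1.24 + 10^-0.82)
   = 1 / (1 + 17.378 + 0.15136) = 1/18.529 = 0.05397
[CO3²⁻] = α₂ × DIC = 0.05397 × 1.71 = 0.09229 mmol/kg
Ksp = 10^(−6.26) = 5.495×10^-7
Ω = [Ca²⁺][CO3²⁻]/Ksp = (9.90×10^-3)(9.229×10^-5) / 5.495×10^-7 = 1.66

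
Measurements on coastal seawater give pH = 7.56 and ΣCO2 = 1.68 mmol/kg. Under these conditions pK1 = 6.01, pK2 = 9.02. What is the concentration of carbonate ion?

[CO3²⁻] = 0.0548 mmol/kg

α₂ = 1 / (1 + [H⁺]/K2 + [H⁺]²/(K1K2)) = 1 / (1 + 10^+1.46 + 10^-0.09)
   = 1 / (1 + 28.840 + 0.81283) = 1/30.653 = 0.03262
[CO3²⁻] = α₂ × DIC = 0.03262 × 1.68 = 0.0548 mmol/kg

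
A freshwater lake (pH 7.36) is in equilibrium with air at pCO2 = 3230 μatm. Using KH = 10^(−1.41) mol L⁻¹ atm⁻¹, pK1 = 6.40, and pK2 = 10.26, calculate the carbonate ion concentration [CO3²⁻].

[CO2*] = KH · pCO2 = 10^(−1.41) × 3230×10^-6 = 1.257×10^-4 mol/L
α₀ = 1/(1 + K1/[H⁺] + K1K2/[H⁺]²) = 1/(1 + 10^+0.96 + 10^-1.94) = 0.09870
DIC = [CO2*]/α₀ = 1.257×10^-4 / 0.09870 = 1.273 mmol/L
[CO3²⁻] = α₂·DIC; α₂ = 0.001133, so [CO3²⁻] = 0.001133 × 1.273 = 0.00144 mmol/L = 1.44 μmol/L

[CO3²⁻] = 1.44 μmol/L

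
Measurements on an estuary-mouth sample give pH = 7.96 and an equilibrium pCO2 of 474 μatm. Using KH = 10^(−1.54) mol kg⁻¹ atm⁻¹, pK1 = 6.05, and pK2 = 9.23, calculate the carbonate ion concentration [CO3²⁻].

[CO2*] = KH · pCO2 = 10^(−1.54) × 474×10^-6 = 1.367×10^-5 mol/kg
α₀ = 1/(1 + K1/[H⁺] + K1K2/[H⁺]²) = 1/(1 + 10^+1.91 + 10^+0.64) = 0.01154
DIC = [CO2*]/α₀ = 1.367×10^-5 / 0.01154 = 1.185 mmol/kg
[CO3²⁻] = α₂·DIC; α₂ = 0.05038, so [CO3²⁻] = 0.05038 × 1.185 = 0.0597 mmol/kg

[CO3²⁻] = 0.0597 mmol/kg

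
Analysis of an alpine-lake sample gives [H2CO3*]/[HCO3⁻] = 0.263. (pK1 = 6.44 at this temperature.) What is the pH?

pH = 7.02

From K1 = [H⁺][HCO3⁻]/[H2CO3*]:  pH = pK1 − log₁₀([H2CO3*]/[HCO3⁻])
log₁₀(0.263) = -0.580
pH = 6.44 − (-0.580) = 7.02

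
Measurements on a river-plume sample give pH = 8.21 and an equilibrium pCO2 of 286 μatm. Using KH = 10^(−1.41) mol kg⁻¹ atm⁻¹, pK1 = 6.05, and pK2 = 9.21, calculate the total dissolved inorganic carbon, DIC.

DIC = 1.78 mmol/kg

[CO2*] = KH · pCO2 = 10^(−1.41) × 286×10^-6 = 1.113×10^-5 mol/kg
α₀ = 1/(1 + K1/[H⁺] + K1K2/[H⁺]²) = 1/(1 + 10^+2.16 + 10^+1.16) = 0.006250
DIC = [CO2*]/α₀ = 1.113×10^-5 / 0.006250 = 1.78 mmol/kg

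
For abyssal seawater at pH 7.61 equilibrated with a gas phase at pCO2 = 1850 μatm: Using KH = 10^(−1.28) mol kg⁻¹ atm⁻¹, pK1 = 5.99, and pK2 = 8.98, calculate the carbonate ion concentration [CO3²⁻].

[CO3²⁻] = 0.173 mmol/kg

[CO2*] = KH · pCO2 = 10^(−1.28) × 1850×10^-6 = 9.709×10^-5 mol/kg
α₀ = 1/(1 + K1/[H⁺] + K1K2/[H⁺]²) = 1/(1 + 10^+1.62 + 10^+0.25) = 0.02249
DIC = [CO2*]/α₀ = 9.709×10^-5 / 0.02249 = 4.317 mmol/kg
[CO3²⁻] = α₂·DIC; α₂ = 0.03999, so [CO3²⁻] = 0.03999 × 4.317 = 0.173 mmol/kg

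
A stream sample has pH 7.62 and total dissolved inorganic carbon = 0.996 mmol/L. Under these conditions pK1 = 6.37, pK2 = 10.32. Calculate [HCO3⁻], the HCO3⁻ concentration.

[HCO3⁻] = 0.941 mmol/L

α₁ = 1 / (1 + [H⁺]/K1 + K2/[H⁺]) = 1 / (1 + 10^-1.25 + 10^-2.70)
   = 1 / (1 + 0.056234 + 0.0019953) = 1/1.0582 = 0.9450
[HCO3⁻] = α₁ × DIC = 0.9450 × 0.996 = 0.941 mmol/L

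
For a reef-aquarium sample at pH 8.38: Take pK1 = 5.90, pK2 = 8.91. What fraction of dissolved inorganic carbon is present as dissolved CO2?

α₀ = 1 / (1 + K1/[H⁺] + K1K2/[H⁺]²) = 1 / (1 + 10^+2.48 + 10^+1.95)
   = 1 / (1 + 302.00 + 89.125) = 1/392.12 = 0.002550

α₀ = 0.00255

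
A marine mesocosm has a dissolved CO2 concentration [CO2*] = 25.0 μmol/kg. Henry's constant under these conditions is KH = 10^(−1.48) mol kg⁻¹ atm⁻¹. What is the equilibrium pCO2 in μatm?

KH = 10^(−1.48) = 3.311×10^-2 mol kg⁻¹ atm⁻¹
pCO2 = [CO2*]/KH = 25.0×10^-6 / 3.311×10^-2 = 7.55×10^-4 atm = 755 μatm

pCO2 = 755 μatm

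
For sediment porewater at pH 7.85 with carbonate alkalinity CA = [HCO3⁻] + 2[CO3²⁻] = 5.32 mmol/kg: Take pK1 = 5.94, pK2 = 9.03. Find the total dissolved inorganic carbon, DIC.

CA = [HCO3⁻] + 2[CO3²⁻] = (α₁ + 2α₂)·DIC
At pH 7.85: [H⁺]/K1 = 10^-1.91 = 0.012303, K2/[H⁺] = 10^-1.18 = 0.066069
α₁ = 1/(1 + 0.012303 + 0.066069) = 1/1.0784 = 0.9273; α₂ = α₁·K2/[H⁺] = 0.06127
α₁ + 2α₂ = 1.0499
DIC = CA / (α₁ + 2α₂) = 5.32 / 1.0499 = 5.07 mmol/kg

DIC = 5.07 mmol/kg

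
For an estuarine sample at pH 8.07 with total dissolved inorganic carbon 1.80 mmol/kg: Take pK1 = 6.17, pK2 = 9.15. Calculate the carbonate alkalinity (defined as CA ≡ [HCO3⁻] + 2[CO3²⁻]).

CA = [HCO3⁻] + 2[CO3²⁻] = (α₁ + 2α₂)·DIC
At pH 8.07: [H⁺]/K1 = 10^-1.90 = 0.012589, K2/[H⁺] = 10^-1.08 = 0.083176
α₁ = 1/(1 + 0.012589 + 0.083176) = 1/1.0958 = 0.9126; α₂ = α₁·K2/[H⁺] = 0.07591
α₁ + 2α₂ = 1.0644
CA = 1.0644 × 1.80 = 1.92 mmol/kg

CA = 1.92 mmol/kg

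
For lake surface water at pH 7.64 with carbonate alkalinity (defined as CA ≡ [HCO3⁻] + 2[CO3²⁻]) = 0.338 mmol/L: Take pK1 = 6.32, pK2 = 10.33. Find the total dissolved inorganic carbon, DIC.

DIC = 0.353 mmol/L

CA = [HCO3⁻] + 2[CO3²⁻] = (α₁ + 2α₂)·DIC
At pH 7.64: [H⁺]/K1 = 10^-1.32 = 0.047863, K2/[H⁺] = 10^-2.69 = 0.0020417
α₁ = 1/(1 + 0.047863 + 0.0020417) = 1/1.0499 = 0.9525; α₂ = α₁·K2/[H⁺] = 0.001945
α₁ + 2α₂ = 0.9564
DIC = CA / (α₁ + 2α₂) = 0.338 / 0.9564 = 0.353 mmol/L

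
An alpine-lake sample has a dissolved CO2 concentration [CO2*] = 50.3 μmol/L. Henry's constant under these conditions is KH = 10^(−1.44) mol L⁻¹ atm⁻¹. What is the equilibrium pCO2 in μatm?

KH = 10^(−1.44) = 3.631×10^-2 mol L⁻¹ atm⁻¹
pCO2 = [CO2*]/KH = 50.3×10^-6 / 3.631×10^-2 = 1.39×10^-3 atm = 1390 μatm

pCO2 = 1390 μatm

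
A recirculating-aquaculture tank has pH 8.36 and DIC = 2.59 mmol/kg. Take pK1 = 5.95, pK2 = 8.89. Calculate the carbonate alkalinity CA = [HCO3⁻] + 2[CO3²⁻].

CA = [HCO3⁻] + 2[CO3²⁻] = (α₁ + 2α₂)·DIC
At pH 8.36: [H⁺]/K1 = 10^-2.41 = 0.0038905, K2/[H⁺] = 10^-0.53 = 0.29512
α₁ = 1/(1 + 0.0038905 + 0.29512) = 1/1.2990 = 0.7698; α₂ = α₁·K2/[H⁺] = 0.2272
α₁ + 2α₂ = 1.2242
CA = 1.2242 × 2.59 = 3.17 mmol/kg

CA = 3.17 mmol/kg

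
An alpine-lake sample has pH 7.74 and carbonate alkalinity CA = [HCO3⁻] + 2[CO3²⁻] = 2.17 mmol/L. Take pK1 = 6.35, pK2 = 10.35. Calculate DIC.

DIC = 2.25 mmol/L

CA = [HCO3⁻] + 2[CO3²⁻] = (α₁ + 2α₂)·DIC
At pH 7.74: [H⁺]/K1 = 10^-1.39 = 0.040738, K2/[H⁺] = 10^-2.61 = 0.0024547
α₁ = 1/(1 + 0.040738 + 0.0024547) = 1/1.0432 = 0.9586; α₂ = α₁·K2/[H⁺] = 0.002353
α₁ + 2α₂ = 0.9633
DIC = CA / (α₁ + 2α₂) = 2.17 / 0.9633 = 2.25 mmol/L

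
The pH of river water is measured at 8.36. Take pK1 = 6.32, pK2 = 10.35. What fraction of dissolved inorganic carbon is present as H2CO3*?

α₀ = 1 / (1 + K1/[H⁺] + K1K2/[H⁺]²) = 1 / (1 + 10^+2.04 + 10^+0.05)
   = 1 / (1 + 109.65 + 1.1220) = 1/111.77 = 0.008947

α₀ = 0.00895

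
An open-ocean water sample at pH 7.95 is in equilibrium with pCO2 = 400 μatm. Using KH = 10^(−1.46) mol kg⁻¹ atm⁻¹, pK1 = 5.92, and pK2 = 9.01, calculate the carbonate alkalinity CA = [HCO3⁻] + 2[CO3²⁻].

[CO2*] = KH · pCO2 = 10^(−1.46) × 400×10^-6 = 1.387×10^-5 mol/kg
α₀ = 1/(1 + K1/[H⁺] + K1K2/[H⁺]²) = 1/(1 + 10^+2.03 + 10^+0.97) = 0.008512
DIC = [CO2*]/α₀ = 1.387×10^-5 / 0.008512 = 1.629 mmol/kg
CA = (α₁ + 2α₂)·DIC = (0.9121 + 2×0.07944) × 1.629 = 1.75 mmol/kg

CA = 1.75 mmol/kg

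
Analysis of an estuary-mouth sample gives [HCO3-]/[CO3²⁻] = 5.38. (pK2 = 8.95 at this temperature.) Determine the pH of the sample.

From K2 = [H⁺][CO3²⁻]/[HCO3-]:  pH = pK2 − log₁₀([HCO3-]/[CO3²⁻])
log₁₀(5.38) = +0.731
pH = 8.95 − (+0.731) = 8.22

pH = 8.22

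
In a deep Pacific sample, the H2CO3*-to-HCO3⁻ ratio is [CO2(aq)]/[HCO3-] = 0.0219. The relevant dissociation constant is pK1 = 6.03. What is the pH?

From K1 = [H⁺][HCO3-]/[CO2(aq)]:  pH = pK1 − log₁₀([CO2(aq)]/[HCO3-])
log₁₀(0.0219) = -1.660
pH = 6.03 − (-1.660) = 7.69

pH = 7.69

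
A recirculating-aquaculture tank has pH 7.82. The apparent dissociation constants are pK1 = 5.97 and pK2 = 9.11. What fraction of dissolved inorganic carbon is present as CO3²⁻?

α₂ = 1 / (1 + [H⁺]/K2 + [H⁺]²/(K1K2)) = 1 / (1 + 10^+1.29 + 10^-0.56)
   = 1 / (1 + 19.498 + 0.27542) = 1/20.774 = 0.04814

α₂ = 0.0481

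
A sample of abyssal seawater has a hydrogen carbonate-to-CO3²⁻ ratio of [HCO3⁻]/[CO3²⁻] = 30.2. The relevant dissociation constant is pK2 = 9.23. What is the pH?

From K2 = [H⁺][CO3²⁻]/[HCO3⁻]:  pH = pK2 − log₁₀([HCO3⁻]/[CO3²⁻])
log₁₀(30.2) = +1.480
pH = 9.23 − (+1.480) = 7.75

pH = 7.75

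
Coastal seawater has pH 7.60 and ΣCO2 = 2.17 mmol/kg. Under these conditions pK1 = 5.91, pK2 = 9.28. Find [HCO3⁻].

[HCO3⁻] = 2.08 mmol/kg

α₁ = 1 / (1 + [H⁺]/K1 + K2/[H⁺]) = 1 / (1 + 10^-1.69 + 10^-1.68)
   = 1 / (1 + 0.020417 + 0.020893) = 1/1.0413 = 0.9603
[HCO3⁻] = α₁ × DIC = 0.9603 × 2.17 = 2.08 mmol/kg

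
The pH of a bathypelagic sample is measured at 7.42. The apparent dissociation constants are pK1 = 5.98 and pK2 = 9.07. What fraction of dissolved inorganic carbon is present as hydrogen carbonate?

α₁ = 1 / (1 + [H⁺]/K1 + K2/[H⁺]) = 1 / (1 + 10^-1.44 + 10^-1.65)
   = 1 / (1 + 0.036308 + 0.022387) = 1/1.0587 = 0.9446

α₁ = 0.945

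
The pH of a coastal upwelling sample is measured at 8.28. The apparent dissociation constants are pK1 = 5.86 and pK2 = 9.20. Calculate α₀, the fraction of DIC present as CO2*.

α₀ = 1 / (1 + K1/[H⁺] + K1K2/[H⁺]²) = 1 / (1 + 10^+2.42 + 10^+1.50)
   = 1 / (1 + 263.03 + 31.623) = 1/295.65 = 0.003382

α₀ = 0.00338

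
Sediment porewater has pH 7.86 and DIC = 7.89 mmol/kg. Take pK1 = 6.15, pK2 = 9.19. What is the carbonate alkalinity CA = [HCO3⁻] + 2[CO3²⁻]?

CA = [HCO3⁻] + 2[CO3²⁻] = (α₁ + 2α₂)·DIC
At pH 7.86: [H⁺]/K1 = 10^-1.71 = 0.019498, K2/[H⁺] = 10^-1.33 = 0.046774
α₁ = 1/(1 + 0.019498 + 0.046774) = 1/1.0663 = 0.9378; α₂ = α₁·K2/[H⁺] = 0.04387
α₁ + 2α₂ = 1.0256
CA = 1.0256 × 7.89 = 8.09 mmol/kg

CA = 8.09 mmol/kg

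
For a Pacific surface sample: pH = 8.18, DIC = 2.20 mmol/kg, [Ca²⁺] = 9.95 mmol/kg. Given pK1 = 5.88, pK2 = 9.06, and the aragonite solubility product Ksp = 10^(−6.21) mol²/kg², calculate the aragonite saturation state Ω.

Ω = 4.12

α₂ = 1 / (1 + [H⁺]/K2 + [H⁺]²/(K1K2)) = 1 / (1 + 10^+0.88 + 10^-1.42)
   = 1 / (1 + 7.5858 + 0.038019) = 1/8.6238 = 0.1160
[CO3²⁻] = α₂ × DIC = 0.1160 × 2.20 = 0.2551 mmol/kg
Ksp = 10^(−6.21) = 6.166×10^-7
Ω = [Ca²⁺][CO3²⁻]/Ksp = (9.95×10^-3)(2.551×10^-4) / 6.166×10^-7 = 4.12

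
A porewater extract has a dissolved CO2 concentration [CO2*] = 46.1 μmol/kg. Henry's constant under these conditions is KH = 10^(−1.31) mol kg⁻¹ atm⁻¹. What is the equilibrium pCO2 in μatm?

KH = 10^(−1.31) = 4.898×10^-2 mol kg⁻¹ atm⁻¹
pCO2 = [CO2*]/KH = 46.1×10^-6 / 4.898×10^-2 = 9.41×10^-4 atm = 941 μatm

pCO2 = 941 μatm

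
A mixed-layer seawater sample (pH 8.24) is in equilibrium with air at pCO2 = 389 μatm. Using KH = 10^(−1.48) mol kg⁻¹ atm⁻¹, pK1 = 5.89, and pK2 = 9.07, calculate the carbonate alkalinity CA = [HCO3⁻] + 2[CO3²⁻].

[CO2*] = KH · pCO2 = 10^(−1.48) × 389×10^-6 = 1.288×10^-5 mol/kg
α₀ = 1/(1 + K1/[H⁺] + K1K2/[H⁺]²) = 1/(1 + 10^+2.35 + 10^+1.52) = 0.003876
DIC = [CO2*]/α₀ = 1.288×10^-5 / 0.003876 = 3.323 mmol/kg
CA = (α₁ + 2α₂)·DIC = (0.8678 + 2×0.1284) × 3.323 = 3.74 mmol/kg

CA = 3.74 mmol/kg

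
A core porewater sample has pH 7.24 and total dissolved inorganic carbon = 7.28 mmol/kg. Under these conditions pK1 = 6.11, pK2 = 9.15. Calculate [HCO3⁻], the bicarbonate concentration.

[HCO3⁻] = 6.70 mmol/kg

α₁ = 1 / (1 + [H⁺]/K1 + K2/[H⁺]) = 1 / (1 + 10^-1.13 + 10^-1.91)
   = 1 / (1 + 0.074131 + 0.012303) = 1/1.0864 = 0.9204
[HCO3⁻] = α₁ × DIC = 0.9204 × 7.28 = 6.70 mmol/kg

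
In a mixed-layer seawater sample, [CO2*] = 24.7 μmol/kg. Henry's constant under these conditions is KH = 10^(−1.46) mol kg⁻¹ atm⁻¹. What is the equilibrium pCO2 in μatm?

pCO2 = 712 μatm

KH = 10^(−1.46) = 3.467×10^-2 mol kg⁻¹ atm⁻¹
pCO2 = [CO2*]/KH = 24.7×10^-6 / 3.467×10^-2 = 7.12×10^-4 atm = 712 μatm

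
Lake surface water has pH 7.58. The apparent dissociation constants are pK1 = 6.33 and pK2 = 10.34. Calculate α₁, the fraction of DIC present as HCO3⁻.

α₁ = 1 / (1 + [H⁺]/K1 + K2/[H⁺]) = 1 / (1 + 10^-1.25 + 10^-2.76)
   = 1 / (1 + 0.056234 + 0.0017378) = 1/1.0580 = 0.9452

α₁ = 0.945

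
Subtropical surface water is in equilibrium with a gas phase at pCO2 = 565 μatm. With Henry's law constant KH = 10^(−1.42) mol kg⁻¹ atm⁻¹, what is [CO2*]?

KH = 10^(−1.42) = 3.802×10^-2 mol kg⁻¹ atm⁻¹
[CO2*] = KH · pCO2 = 3.802×10^-2 × 565×10^-6 atm = 2.15×10^-5 mol/kg

[CO2*] = 21.5 μmol/kg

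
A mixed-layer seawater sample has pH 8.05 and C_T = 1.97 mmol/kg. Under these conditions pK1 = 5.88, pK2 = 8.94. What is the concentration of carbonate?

α₂ = 1 / (1 + [H⁺]/K2 + [H⁺]²/(K1K2)) = 1 / (1 + 10^+0.89 + 10^-1.28)
   = 1 / (1 + 7.7625 + 0.052481) = 1/8.8150 = 0.1134
[CO3²⁻] = α₂ × DIC = 0.1134 × 1.97 = 0.223 mmol/kg

[CO3²⁻] = 0.223 mmol/kg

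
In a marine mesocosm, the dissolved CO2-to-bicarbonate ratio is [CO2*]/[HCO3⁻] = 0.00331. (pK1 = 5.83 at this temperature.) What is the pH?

From K1 = [H⁺][HCO3⁻]/[CO2*]:  pH = pK1 − log₁₀([CO2*]/[HCO3⁻])
log₁₀(0.00331) = -2.480
pH = 5.83 − (-2.480) = 8.31

pH = 8.31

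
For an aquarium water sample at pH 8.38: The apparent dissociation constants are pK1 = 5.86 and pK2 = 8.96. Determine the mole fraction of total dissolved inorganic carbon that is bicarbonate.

α₁ = 0.790

α₁ = 1 / (1 + [H⁺]/K1 + K2/[H⁺]) = 1 / (1 + 10^-2.52 + 10^-0.58)
   = 1 / (1 + 0.0030200 + 0.26303) = 1/1.2660 = 0.7899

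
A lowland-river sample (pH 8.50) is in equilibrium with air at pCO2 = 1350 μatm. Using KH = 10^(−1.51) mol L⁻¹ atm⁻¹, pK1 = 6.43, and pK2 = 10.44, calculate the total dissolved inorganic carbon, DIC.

DIC = 5.00 mmol/L

[CO2*] = KH · pCO2 = 10^(−1.51) × 1350×10^-6 = 4.172×10^-5 mol/L
α₀ = 1/(1 + K1/[H⁺] + K1K2/[H⁺]²) = 1/(1 + 10^+2.07 + 10^+0.13) = 0.008345
DIC = [CO2*]/α₀ = 4.172×10^-5 / 0.008345 = 5.00 mmol/L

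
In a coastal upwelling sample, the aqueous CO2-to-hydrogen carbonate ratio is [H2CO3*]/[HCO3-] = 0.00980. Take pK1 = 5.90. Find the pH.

pH = 7.91

From K1 = [H⁺][HCO3-]/[H2CO3*]:  pH = pK1 − log₁₀([H2CO3*]/[HCO3-])
log₁₀(0.00980) = -2.009
pH = 5.90 − (-2.009) = 7.91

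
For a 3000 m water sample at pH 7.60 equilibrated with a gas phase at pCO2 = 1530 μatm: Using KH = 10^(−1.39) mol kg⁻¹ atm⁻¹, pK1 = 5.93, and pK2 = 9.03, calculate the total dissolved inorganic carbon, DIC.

[CO2*] = KH · pCO2 = 10^(−1.39) × 1530×10^-6 = 6.233×10^-5 mol/kg
α₀ = 1/(1 + K1/[H⁺] + K1K2/[H⁺]²) = 1/(1 + 10^+1.67 + 10^+0.24) = 0.02020
DIC = [CO2*]/α₀ = 6.233×10^-5 / 0.02020 = 3.09 mmol/kg

DIC = 3.09 mmol/kg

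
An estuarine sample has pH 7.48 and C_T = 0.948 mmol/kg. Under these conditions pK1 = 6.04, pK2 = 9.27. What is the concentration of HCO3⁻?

[HCO3⁻] = 0.901 mmol/kg

α₁ = 1 / (1 + [H⁺]/K1 + K2/[H⁺]) = 1 / (1 + 10^-1.44 + 10^-1.79)
   = 1 / (1 + 0.036308 + 0.016218) = 1/1.0525 = 0.9501
[HCO3⁻] = α₁ × DIC = 0.9501 × 0.948 = 0.901 mmol/kg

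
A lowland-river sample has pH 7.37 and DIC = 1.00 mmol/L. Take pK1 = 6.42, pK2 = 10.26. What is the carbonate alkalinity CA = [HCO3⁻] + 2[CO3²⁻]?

CA = [HCO3⁻] + 2[CO3²⁻] = (α₁ + 2α₂)·DIC
At pH 7.37: [H⁺]/K1 = 10^-0.95 = 0.11220, K2/[H⁺] = 10^-2.89 = 0.0012882
α₁ = 1/(1 + 0.11220 + 0.0012882) = 1/1.1135 = 0.8981; α₂ = α₁·K2/[H⁺] = 0.001157
α₁ + 2α₂ = 0.9004
CA = 0.9004 × 1.00 = 0.900 mmol/L

CA = 0.900 mmol/L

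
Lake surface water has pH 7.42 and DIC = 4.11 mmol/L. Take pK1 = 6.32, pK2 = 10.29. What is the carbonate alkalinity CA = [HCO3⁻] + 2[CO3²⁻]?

CA = 3.81 mmol/L

CA = [HCO3⁻] + 2[CO3²⁻] = (α₁ + 2α₂)·DIC
At pH 7.42: [H⁺]/K1 = 10^-1.10 = 0.079433, K2/[H⁺] = 10^-2.87 = 0.0013490
α₁ = 1/(1 + 0.079433 + 0.0013490) = 1/1.0808 = 0.9253; α₂ = α₁·K2/[H⁺] = 0.001248
α₁ + 2α₂ = 0.9278
CA = 0.9278 × 4.11 = 3.81 mmol/L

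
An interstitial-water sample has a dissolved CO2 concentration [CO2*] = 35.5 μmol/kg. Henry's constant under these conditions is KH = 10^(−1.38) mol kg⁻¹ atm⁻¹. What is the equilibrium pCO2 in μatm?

pCO2 = 852 μatm

KH = 10^(−1.38) = 4.169×10^-2 mol kg⁻¹ atm⁻¹
pCO2 = [CO2*]/KH = 35.5×10^-6 / 4.169×10^-2 = 8.52×10^-4 atm = 852 μatm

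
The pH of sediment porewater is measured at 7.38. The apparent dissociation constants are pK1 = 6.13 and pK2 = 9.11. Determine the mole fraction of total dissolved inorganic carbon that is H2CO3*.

α₀ = 1 / (1 + K1/[H⁺] + K1K2/[H⁺]²) = 1 / (1 + 10^+1.25 + 10^-0.48)
   = 1 / (1 + 17.783 + 0.33113) = 1/19.114 = 0.05232

α₀ = 0.0523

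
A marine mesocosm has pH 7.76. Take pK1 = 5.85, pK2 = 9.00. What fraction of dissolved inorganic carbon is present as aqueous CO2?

α₀ = 1 / (1 + K1/[H⁺] + K1K2/[H⁺]²) = 1 / (1 + 10^+1.91 + 10^+0.67)
   = 1 / (1 + 81.283 + 4.6774) = 1/86.960 = 0.01150

α₀ = 0.0115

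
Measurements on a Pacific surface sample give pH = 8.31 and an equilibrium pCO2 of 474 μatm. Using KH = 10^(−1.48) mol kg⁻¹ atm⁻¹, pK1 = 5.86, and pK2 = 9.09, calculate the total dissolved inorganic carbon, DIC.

[CO2*] = KH · pCO2 = 10^(−1.48) × 474×10^-6 = 1.570×10^-5 mol/kg
α₀ = 1/(1 + K1/[H⁺] + K1K2/[H⁺]²) = 1/(1 + 10^+2.45 + 10^+1.67) = 0.003034
DIC = [CO2*]/α₀ = 1.570×10^-5 / 0.003034 = 5.17 mmol/kg

DIC = 5.17 mmol/kg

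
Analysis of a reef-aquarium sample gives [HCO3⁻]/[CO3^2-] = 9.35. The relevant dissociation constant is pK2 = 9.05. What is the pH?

From K2 = [H⁺][CO3^2-]/[HCO3⁻]:  pH = pK2 − log₁₀([HCO3⁻]/[CO3^2-])
log₁₀(9.35) = +0.971
pH = 9.05 − (+0.971) = 8.08

pH = 8.08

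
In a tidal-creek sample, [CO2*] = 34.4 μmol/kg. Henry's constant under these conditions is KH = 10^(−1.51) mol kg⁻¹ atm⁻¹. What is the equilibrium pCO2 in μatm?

pCO2 = 1110 μatm

KH = 10^(−1.51) = 3.090×10^-2 mol kg⁻¹ atm⁻¹
pCO2 = [CO2*]/KH = 34.4×10^-6 / 3.090×10^-2 = 1.11×10^-3 atm = 1110 μatm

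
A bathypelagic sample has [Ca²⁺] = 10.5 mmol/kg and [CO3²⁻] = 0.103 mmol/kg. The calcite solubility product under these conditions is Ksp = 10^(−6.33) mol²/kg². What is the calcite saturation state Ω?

Ksp = 10^(−6.33) = 4.677×10^-7
Ω = [Ca²⁺][CO3²⁻]/Ksp = (10.5×10^-3)(0.103×10^-3) / 4.677×10^-7 = 2.31

Ω = 2.31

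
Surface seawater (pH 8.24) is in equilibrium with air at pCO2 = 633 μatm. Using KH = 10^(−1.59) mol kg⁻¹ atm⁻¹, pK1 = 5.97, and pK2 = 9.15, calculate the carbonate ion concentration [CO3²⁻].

[CO3²⁻] = 0.373 mmol/kg

[CO2*] = KH · pCO2 = 10^(−1.59) × 633×10^-6 = 1.627×10^-5 mol/kg
α₀ = 1/(1 + K1/[H⁺] + K1K2/[H⁺]²) = 1/(1 + 10^+2.27 + 10^+1.36) = 0.004759
DIC = [CO2*]/α₀ = 1.627×10^-5 / 0.004759 = 3.419 mmol/kg
[CO3²⁻] = α₂·DIC; α₂ = 0.1090, so [CO3²⁻] = 0.1090 × 3.419 = 0.373 mmol/kg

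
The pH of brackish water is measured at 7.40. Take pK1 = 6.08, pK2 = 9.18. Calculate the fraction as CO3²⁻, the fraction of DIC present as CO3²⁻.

α₂ = 1 / (1 + [H⁺]/K2 + [H⁺]²/(K1K2)) = 1 / (1 + 10^+1.78 + 10^+0.46)
   = 1 / (1 + 60.256 + 2.8840) = 1/64.140 = 0.01559

α₂ = 0.0156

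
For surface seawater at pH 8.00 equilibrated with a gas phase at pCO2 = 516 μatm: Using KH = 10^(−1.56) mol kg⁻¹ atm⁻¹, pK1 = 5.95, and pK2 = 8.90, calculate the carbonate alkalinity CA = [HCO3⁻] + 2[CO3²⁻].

[CO2*] = KH · pCO2 = 10^(−1.56) × 516×10^-6 = 1.421×10^-5 mol/kg
α₀ = 1/(1 + K1/[H⁺] + K1K2/[H⁺]²) = 1/(1 + 10^+2.05 + 10^+1.15) = 0.007854
DIC = [CO2*]/α₀ = 1.421×10^-5 / 0.007854 = 1.810 mmol/kg
CA = (α₁ + 2α₂)·DIC = (0.8812 + 2×0.1109) × 1.810 = 2.00 mmol/kg

CA = 2.00 mmol/kg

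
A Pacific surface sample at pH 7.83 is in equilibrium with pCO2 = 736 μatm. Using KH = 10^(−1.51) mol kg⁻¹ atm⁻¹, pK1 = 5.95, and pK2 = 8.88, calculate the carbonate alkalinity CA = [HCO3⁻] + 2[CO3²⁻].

CA = 2.03 mmol/kg

[CO2*] = KH · pCO2 = 10^(−1.51) × 736×10^-6 = 2.274×10^-5 mol/kg
α₀ = 1/(1 + K1/[H⁺] + K1K2/[H⁺]²) = 1/(1 + 10^+1.88 + 10^+0.83) = 0.01196
DIC = [CO2*]/α₀ = 2.274×10^-5 / 0.01196 = 1.902 mmol/kg
CA = (α₁ + 2α₂)·DIC = (0.9072 + 2×0.08085) × 1.902 = 2.03 mmol/kg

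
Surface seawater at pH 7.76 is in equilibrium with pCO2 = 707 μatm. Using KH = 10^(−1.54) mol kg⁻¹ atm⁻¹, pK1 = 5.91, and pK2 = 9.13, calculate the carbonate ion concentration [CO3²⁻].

[CO2*] = KH · pCO2 = 10^(−1.54) × 707×10^-6 = 2.039×10^-5 mol/kg
α₀ = 1/(1 + K1/[H⁺] + K1K2/[H⁺]²) = 1/(1 + 10^+1.85 + 10^+0.48) = 0.01337
DIC = [CO2*]/α₀ = 2.039×10^-5 / 0.01337 = 1.525 mmol/kg
[CO3²⁻] = α₂·DIC; α₂ = 0.04037, so [CO3²⁻] = 0.04037 × 1.525 = 0.0616 mmol/kg

[CO3²⁻] = 0.0616 mmol/kg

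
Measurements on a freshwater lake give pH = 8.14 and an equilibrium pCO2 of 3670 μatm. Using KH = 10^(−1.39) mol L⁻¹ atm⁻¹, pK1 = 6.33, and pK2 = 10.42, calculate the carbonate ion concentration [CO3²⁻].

[CO3²⁻] = 0.0507 mmol/L

[CO2*] = KH · pCO2 = 10^(−1.39) × 3670×10^-6 = 1.495×10^-4 mol/L
α₀ = 1/(1 + K1/[H⁺] + K1K2/[H⁺]²) = 1/(1 + 10^+1.81 + 10^-0.47) = 0.01517
DIC = [CO2*]/α₀ = 1.495×10^-4 / 0.01517 = 9.853 mmol/L
[CO3²⁻] = α₂·DIC; α₂ = 0.005141, so [CO3²⁻] = 0.005141 × 9.853 = 0.0507 mmol/L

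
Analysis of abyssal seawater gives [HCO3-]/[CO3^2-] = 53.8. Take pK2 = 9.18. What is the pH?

pH = 7.45

From K2 = [H⁺][CO3^2-]/[HCO3-]:  pH = pK2 − log₁₀([HCO3-]/[CO3^2-])
log₁₀(53.8) = +1.731
pH = 9.18 − (+1.731) = 7.45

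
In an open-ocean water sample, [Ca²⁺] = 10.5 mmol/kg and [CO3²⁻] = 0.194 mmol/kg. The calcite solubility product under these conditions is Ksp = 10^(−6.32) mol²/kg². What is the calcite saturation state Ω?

Ω = 4.26

Ksp = 10^(−6.32) = 4.786×10^-7
Ω = [Ca²⁺][CO3²⁻]/Ksp = (10.5×10^-3)(0.194×10^-3) / 4.786×10^-7 = 4.26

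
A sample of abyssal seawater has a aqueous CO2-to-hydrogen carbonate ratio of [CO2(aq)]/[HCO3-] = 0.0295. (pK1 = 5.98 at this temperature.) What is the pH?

pH = 7.51

From K1 = [H⁺][HCO3-]/[CO2(aq)]:  pH = pK1 − log₁₀([CO2(aq)]/[HCO3-])
log₁₀(0.0295) = -1.530
pH = 5.98 − (-1.530) = 7.51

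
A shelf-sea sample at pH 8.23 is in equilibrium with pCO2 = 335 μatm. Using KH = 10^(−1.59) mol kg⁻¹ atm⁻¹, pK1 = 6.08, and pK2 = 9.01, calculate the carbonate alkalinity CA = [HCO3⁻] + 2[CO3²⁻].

CA = 1.62 mmol/kg

[CO2*] = KH · pCO2 = 10^(−1.59) × 335×10^-6 = 8.611×10^-6 mol/kg
α₀ = 1/(1 + K1/[H⁺] + K1K2/[H⁺]²) = 1/(1 + 10^+2.15 + 10^+1.37) = 0.006035
DIC = [CO2*]/α₀ = 8.611×10^-6 / 0.006035 = 1.427 mmol/kg
CA = (α₁ + 2α₂)·DIC = (0.8525 + 2×0.1415) × 1.427 = 1.62 mmol/kg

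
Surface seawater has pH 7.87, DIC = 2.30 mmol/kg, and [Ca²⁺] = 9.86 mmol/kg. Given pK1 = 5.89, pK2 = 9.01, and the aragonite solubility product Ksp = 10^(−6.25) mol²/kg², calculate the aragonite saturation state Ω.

α₂ = 1 / (1 + [H⁺]/K2 + [H⁺]²/(K1K2)) = 1 / (1 + 10^+1.14 + 10^-0.84)
   = 1 / (1 + 13.804 + 0.14454) = 1/14.948 = 0.06690
[CO3²⁻] = α₂ × DIC = 0.06690 × 2.30 = 0.1539 mmol/kg
Ksp = 10^(−6.25) = 5.623×10^-7
Ω = [Ca²⁺][CO3²⁻]/Ksp = (9.86×10^-3)(1.539×10^-4) / 5.623×10^-7 = 2.70

Ω = 2.70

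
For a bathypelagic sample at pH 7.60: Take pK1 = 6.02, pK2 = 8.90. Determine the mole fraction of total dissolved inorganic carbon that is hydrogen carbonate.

α₁ = 1 / (1 + [H⁺]/K1 + K2/[H⁺]) = 1 / (1 + 10^-1.58 + 10^-1.30)
   = 1 / (1 + 0.026303 + 0.050119) = 1/1.0764 = 0.9290

α₁ = 0.929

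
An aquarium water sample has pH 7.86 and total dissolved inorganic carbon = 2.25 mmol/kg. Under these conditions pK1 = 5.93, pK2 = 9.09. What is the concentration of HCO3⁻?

[HCO3⁻] = 2.10 mmol/kg

α₁ = 1 / (1 + [H⁺]/K1 + K2/[H⁺]) = 1 / (1 + 10^-1.93 + 10^-1.23)
   = 1 / (1 + 0.011749 + 0.058884) = 1/1.0706 = 0.9340
[HCO3⁻] = α₁ × DIC = 0.9340 × 2.25 = 2.10 mmol/kg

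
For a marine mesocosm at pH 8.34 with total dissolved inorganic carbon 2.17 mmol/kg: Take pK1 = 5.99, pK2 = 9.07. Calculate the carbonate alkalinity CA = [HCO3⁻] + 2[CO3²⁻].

CA = 2.50 mmol/kg

CA = [HCO3⁻] + 2[CO3²⁻] = (α₁ + 2α₂)·DIC
At pH 8.34: [H⁺]/K1 = 10^-2.35 = 0.0044668, K2/[H⁺] = 10^-0.73 = 0.18621
α₁ = 1/(1 + 0.0044668 + 0.18621) = 1/1.1907 = 0.8399; α₂ = α₁·K2/[H⁺] = 0.1564
α₁ + 2α₂ = 1.1526
CA = 1.1526 × 2.17 = 2.50 mmol/kg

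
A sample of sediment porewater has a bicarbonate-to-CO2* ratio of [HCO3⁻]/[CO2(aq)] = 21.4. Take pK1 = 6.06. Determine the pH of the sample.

pH = 7.39

From K1 = [H⁺][HCO3⁻]/[CO2(aq)]:  pH = pK1 + log₁₀([HCO3⁻]/[CO2(aq)])
log₁₀(21.4) = +1.330
pH = 6.06 + (+1.330) = 7.39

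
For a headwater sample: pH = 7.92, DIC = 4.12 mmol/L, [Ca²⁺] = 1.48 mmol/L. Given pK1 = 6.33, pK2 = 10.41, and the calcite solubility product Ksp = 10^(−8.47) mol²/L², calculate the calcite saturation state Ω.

Ω = 5.66

α₂ = 1 / (1 + [H⁺]/K2 + [H⁺]²/(K1K2)) = 1 / (1 + 10^+2.49 + 10^+0.90)
   = 1 / (1 + 309.03 + 7.9433) = 1/317.97 = 0.003145
[CO3²⁻] = α₂ × DIC = 0.003145 × 4.12 = 0.01296 mmol/L = 12.96 μmol/L
Ksp = 10^(−8.47) = 3.388×10^-9
Ω = [Ca²⁺][CO3²⁻]/Ksp = (1.48×10^-3)(1.296×10^-5) / 3.388×10^-9 = 5.66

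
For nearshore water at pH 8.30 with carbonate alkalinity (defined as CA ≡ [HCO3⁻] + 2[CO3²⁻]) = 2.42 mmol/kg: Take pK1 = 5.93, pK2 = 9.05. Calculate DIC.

CA = [HCO3⁻] + 2[CO3²⁻] = (α₁ + 2α₂)·DIC
At pH 8.30: [H⁺]/K1 = 10^-2.37 = 0.0042658, K2/[H⁺] = 10^-0.75 = 0.17783
α₁ = 1/(1 + 0.0042658 + 0.17783) = 1/1.1821 = 0.8460; α₂ = α₁·K2/[H⁺] = 0.1504
α₁ + 2α₂ = 1.1468
DIC = CA / (α₁ + 2α₂) = 2.42 / 1.1468 = 2.11 mmol/kg

DIC = 2.11 mmol/kg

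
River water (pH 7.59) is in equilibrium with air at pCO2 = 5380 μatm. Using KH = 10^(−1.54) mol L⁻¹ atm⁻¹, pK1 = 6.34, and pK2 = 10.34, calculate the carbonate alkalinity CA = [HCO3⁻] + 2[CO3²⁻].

CA = 2.77 mmol/L

[CO2*] = KH · pCO2 = 10^(−1.54) × 5380×10^-6 = 1.552×10^-4 mol/L
α₀ = 1/(1 + K1/[H⁺] + K1K2/[H⁺]²) = 1/(1 + 10^+1.25 + 10^-1.50) = 0.05315
DIC = [CO2*]/α₀ = 1.552×10^-4 / 0.05315 = 2.919 mmol/L
CA = (α₁ + 2α₂)·DIC = (0.9452 + 2×0.001681) × 2.919 = 2.77 mmol/L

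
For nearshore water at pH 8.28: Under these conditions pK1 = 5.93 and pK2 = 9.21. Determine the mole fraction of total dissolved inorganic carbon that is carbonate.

α₂ = 1 / (1 + [H⁺]/K2 + [H⁺]²/(K1K2)) = 1 / (1 + 10^+0.93 + 10^-1.42)
   = 1 / (1 + 8.5114 + 0.038019) = 1/9.5494 = 0.1047

α₂ = 0.105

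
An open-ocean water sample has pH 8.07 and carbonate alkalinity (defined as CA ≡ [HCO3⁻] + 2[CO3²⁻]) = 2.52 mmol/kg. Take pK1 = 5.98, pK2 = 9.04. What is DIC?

DIC = 2.31 mmol/kg

CA = [HCO3⁻] + 2[CO3²⁻] = (α₁ + 2α₂)·DIC
At pH 8.07: [H⁺]/K1 = 10^-2.09 = 0.0081283, K2/[H⁺] = 10^-0.97 = 0.10715
α₁ = 1/(1 + 0.0081283 + 0.10715) = 1/1.1153 = 0.8966; α₂ = α₁·K2/[H⁺] = 0.09608
α₁ + 2α₂ = 1.0888
DIC = CA / (α₁ + 2α₂) = 2.52 / 1.0888 = 2.31 mmol/kg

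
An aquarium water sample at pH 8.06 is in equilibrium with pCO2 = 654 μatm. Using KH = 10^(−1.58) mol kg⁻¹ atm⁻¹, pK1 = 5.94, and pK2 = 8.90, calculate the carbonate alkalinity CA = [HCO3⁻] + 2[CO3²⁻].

CA = 2.92 mmol/kg

[CO2*] = KH · pCO2 = 10^(−1.58) × 654×10^-6 = 1.720×10^-5 mol/kg
α₀ = 1/(1 + K1/[H⁺] + K1K2/[H⁺]²) = 1/(1 + 10^+2.12 + 10^+1.28) = 0.006584
DIC = [CO2*]/α₀ = 1.720×10^-5 / 0.006584 = 2.613 mmol/kg
CA = (α₁ + 2α₂)·DIC = (0.8680 + 2×0.1255) × 2.613 = 2.92 mmol/kg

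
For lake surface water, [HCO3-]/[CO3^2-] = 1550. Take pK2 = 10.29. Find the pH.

From K2 = [H⁺][CO3^2-]/[HCO3-]:  pH = pK2 − log₁₀([HCO3-]/[CO3^2-])
log₁₀(1550) = +3.190
pH = 10.29 − (+3.190) = 7.10

pH = 7.10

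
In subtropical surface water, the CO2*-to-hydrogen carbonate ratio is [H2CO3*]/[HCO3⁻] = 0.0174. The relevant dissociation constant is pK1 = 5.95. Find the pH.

From K1 = [H⁺][HCO3⁻]/[H2CO3*]:  pH = pK1 − log₁₀([H2CO3*]/[HCO3⁻])
log₁₀(0.0174) = -1.759
pH = 5.95 − (-1.759) = 7.71

pH = 7.71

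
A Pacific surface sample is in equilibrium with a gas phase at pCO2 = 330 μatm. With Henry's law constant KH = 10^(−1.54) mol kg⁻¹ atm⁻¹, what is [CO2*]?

KH = 10^(−1.54) = 2.884×10^-2 mol kg⁻¹ atm⁻¹
[CO2*] = KH · pCO2 = 2.884×10^-2 × 330×10^-6 atm = 9.52×10^-6 mol/kg

[CO2*] = 9.52 μmol/kg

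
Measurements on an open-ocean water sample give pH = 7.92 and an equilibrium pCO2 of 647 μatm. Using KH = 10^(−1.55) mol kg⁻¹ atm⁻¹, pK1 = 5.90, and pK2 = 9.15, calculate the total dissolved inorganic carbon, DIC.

[CO2*] = KH · pCO2 = 10^(−1.55) × 647×10^-6 = 1.823×10^-5 mol/kg
α₀ = 1/(1 + K1/[H⁺] + K1K2/[H⁺]²) = 1/(1 + 10^+2.02 + 10^+0.79) = 0.008938
DIC = [CO2*]/α₀ = 1.823×10^-5 / 0.008938 = 2.04 mmol/kg

DIC = 2.04 mmol/kg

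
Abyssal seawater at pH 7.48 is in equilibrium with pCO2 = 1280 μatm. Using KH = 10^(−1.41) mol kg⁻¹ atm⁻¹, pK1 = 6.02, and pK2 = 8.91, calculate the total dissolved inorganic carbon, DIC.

[CO2*] = KH · pCO2 = 10^(−1.41) × 1280×10^-6 = 4.980×10^-5 mol/kg
α₀ = 1/(1 + K1/[H⁺] + K1K2/[H⁺]²) = 1/(1 + 10^+1.46 + 10^+0.03) = 0.03235
DIC = [CO2*]/α₀ = 4.980×10^-5 / 0.03235 = 1.54 mmol/kg

DIC = 1.54 mmol/kg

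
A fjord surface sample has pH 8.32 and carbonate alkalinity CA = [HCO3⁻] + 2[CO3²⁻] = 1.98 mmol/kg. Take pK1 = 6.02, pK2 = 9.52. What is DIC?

CA = [HCO3⁻] + 2[CO3²⁻] = (α₁ + 2α₂)·DIC
At pH 8.32: [H⁺]/K1 = 10^-2.30 = 0.0050119, K2/[H⁺] = 10^-1.20 = 0.063096
α₁ = 1/(1 + 0.0050119 + 0.063096) = 1/1.0681 = 0.9362; α₂ = α₁·K2/[H⁺] = 0.05907
α₁ + 2α₂ = 1.0544
DIC = CA / (α₁ + 2α₂) = 1.98 / 1.0544 = 1.88 mmol/kg

DIC = 1.88 mmol/kg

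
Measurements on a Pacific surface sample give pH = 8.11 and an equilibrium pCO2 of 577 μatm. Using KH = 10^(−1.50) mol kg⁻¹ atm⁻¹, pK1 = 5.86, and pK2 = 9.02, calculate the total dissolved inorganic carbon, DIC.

DIC = 3.66 mmol/kg

[CO2*] = KH · pCO2 = 10^(−1.50) × 577×10^-6 = 1.825×10^-5 mol/kg
α₀ = 1/(1 + K1/[H⁺] + K1K2/[H⁺]²) = 1/(1 + 10^+2.25 + 10^+1.34) = 0.004982
DIC = [CO2*]/α₀ = 1.825×10^-5 / 0.004982 = 3.66 mmol/kg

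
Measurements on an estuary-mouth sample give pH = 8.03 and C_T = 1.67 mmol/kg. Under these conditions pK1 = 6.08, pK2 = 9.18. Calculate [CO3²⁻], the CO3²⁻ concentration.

α₂ = 1 / (1 + [H⁺]/K2 + [H⁺]²/(K1K2)) = 1 / (1 + 10^+1.15 + 10^-0.80)
   = 1 / (1 + 14.125 + 0.15849) = 1/15.284 = 0.06543
[CO3²⁻] = α₂ × DIC = 0.06543 × 1.67 = 0.109 mmol/kg

[CO3²⁻] = 0.109 mmol/kg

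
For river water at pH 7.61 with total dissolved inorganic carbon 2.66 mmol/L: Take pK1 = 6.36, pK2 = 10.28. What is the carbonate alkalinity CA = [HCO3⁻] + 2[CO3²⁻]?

CA = 2.52 mmol/L

CA = [HCO3⁻] + 2[CO3²⁻] = (α₁ + 2α₂)·DIC
At pH 7.61: [H⁺]/K1 = 10^-1.25 = 0.056234, K2/[H⁺] = 10^-2.67 = 0.0021380
α₁ = 1/(1 + 0.056234 + 0.0021380) = 1/1.0584 = 0.9448; α₂ = α₁·K2/[H⁺] = 0.002020
α₁ + 2α₂ = 0.9489
CA = 0.9489 × 2.66 = 2.52 mmol/L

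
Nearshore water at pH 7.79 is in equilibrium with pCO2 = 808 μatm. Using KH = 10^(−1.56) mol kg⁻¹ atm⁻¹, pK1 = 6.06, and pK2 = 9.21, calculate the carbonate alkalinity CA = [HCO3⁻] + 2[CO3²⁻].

[CO2*] = KH · pCO2 = 10^(−1.56) × 808×10^-6 = 2.225×10^-5 mol/kg
α₀ = 1/(1 + K1/[H⁺] + K1K2/[H⁺]²) = 1/(1 + 10^+1.73 + 10^+0.31) = 0.01762
DIC = [CO2*]/α₀ = 2.225×10^-5 / 0.01762 = 1.263 mmol/kg
CA = (α₁ + 2α₂)·DIC = (0.9464 + 2×0.03598) × 1.263 = 1.29 mmol/kg

CA = 1.29 mmol/kg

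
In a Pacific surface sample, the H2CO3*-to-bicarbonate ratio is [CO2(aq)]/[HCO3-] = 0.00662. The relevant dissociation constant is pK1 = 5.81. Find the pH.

pH = 7.99

From K1 = [H⁺][HCO3-]/[CO2(aq)]:  pH = pK1 − log₁₀([CO2(aq)]/[HCO3-])
log₁₀(0.00662) = -2.179
pH = 5.81 − (-2.179) = 7.99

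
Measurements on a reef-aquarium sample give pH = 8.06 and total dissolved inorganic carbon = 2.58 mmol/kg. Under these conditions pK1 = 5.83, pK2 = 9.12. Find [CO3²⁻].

[CO3²⁻] = 0.206 mmol/kg

α₂ = 1 / (1 + [H⁺]/K2 + [H⁺]²/(K1K2)) = 1 / (1 + 10^+1.06 + 10^-1.17)
   = 1 / (1 + 11.482 + 0.067608) = 1/12.549 = 0.07969
[CO3²⁻] = α₂ × DIC = 0.07969 × 2.58 = 0.206 mmol/kg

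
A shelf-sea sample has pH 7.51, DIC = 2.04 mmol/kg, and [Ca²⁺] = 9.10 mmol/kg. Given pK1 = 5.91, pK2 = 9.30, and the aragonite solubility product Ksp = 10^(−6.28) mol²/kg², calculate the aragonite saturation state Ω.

α₂ = 1 / (1 + [H⁺]/K2 + [H⁺]²/(K1K2)) = 1 / (1 + 10^+1.79 + 10^+0.19)
   = 1 / (1 + 61.660 + 1.5488) = 1/64.208 = 0.01557
[CO3²⁻] = α₂ × DIC = 0.01557 × 2.04 = 0.03177 mmol/kg
Ksp = 10^(−6.28) = 5.248×10^-7
Ω = [Ca²⁺][CO3²⁻]/Ksp = (9.10×10^-3)(3.177×10^-5) / 5.248×10^-7 = 0.551

Ω = 0.551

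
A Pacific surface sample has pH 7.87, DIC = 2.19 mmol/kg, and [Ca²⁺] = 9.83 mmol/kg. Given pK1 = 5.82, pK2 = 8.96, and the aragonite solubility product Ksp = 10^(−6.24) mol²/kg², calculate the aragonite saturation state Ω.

α₂ = 1 / (1 + [H⁺]/K2 + [H⁺]²/(K1K2)) = 1 / (1 + 10^+1.09 + 10^-0.96)
   = 1 / (1 + 12.303 + 0.10965) = 1/13.412 = 0.07456
[CO3²⁻] = α₂ × DIC = 0.07456 × 2.19 = 0.1633 mmol/kg
Ksp = 10^(−6.24) = 5.754×10^-7
Ω = [Ca²⁺][CO3²⁻]/Ksp = (9.83×10^-3)(1.633×10^-4) / 5.754×10^-7 = 2.79

Ω = 2.79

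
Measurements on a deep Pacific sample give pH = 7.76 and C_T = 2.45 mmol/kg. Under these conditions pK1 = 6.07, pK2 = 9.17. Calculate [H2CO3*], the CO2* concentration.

[CO2*] = 0.0472 mmol/kg

α₀ = 1 / (1 + K1/[H⁺] + K1K2/[H⁺]²) = 1 / (1 + 10^+1.69 + 10^+0.28)
   = 1 / (1 + 48.978 + 1.9055) = 1/51.883 = 0.01927
[CO2*] = α₀ × DIC = 0.01927 × 2.45 = 0.0472 mmol/kg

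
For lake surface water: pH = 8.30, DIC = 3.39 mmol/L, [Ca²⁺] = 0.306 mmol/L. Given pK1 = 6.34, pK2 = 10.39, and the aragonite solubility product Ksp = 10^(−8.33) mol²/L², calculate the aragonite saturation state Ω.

Ω = 1.77

α₂ = 1 / (1 + [H⁺]/K2 + [H⁺]²/(K1K2)) = 1 / (1 + 10^+2.09 + 10^+0.13)
   = 1 / (1 + 123.03 + 1.3490) = 1/125.38 = 0.007976
[CO3²⁻] = α₂ × DIC = 0.007976 × 3.39 = 0.02704 mmol/L
Ksp = 10^(−8.33) = 4.677×10^-9
Ω = [Ca²⁺][CO3²⁻]/Ksp = (0.306×10^-3)(2.704×10^-5) / 4.677×10^-9 = 1.77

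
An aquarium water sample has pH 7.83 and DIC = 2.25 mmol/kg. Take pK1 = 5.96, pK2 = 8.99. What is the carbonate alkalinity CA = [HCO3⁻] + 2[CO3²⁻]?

CA = [HCO3⁻] + 2[CO3²⁻] = (α₁ + 2α₂)·DIC
At pH 7.83: [H⁺]/K1 = 10^-1.87 = 0.013490, K2/[H⁺] = 10^-1.16 = 0.069183
α₁ = 1/(1 + 0.013490 + 0.069183) = 1/1.0827 = 0.9236; α₂ = α₁·K2/[H⁺] = 0.06390
α₁ + 2α₂ = 1.0514
CA = 1.0514 × 2.25 = 2.37 mmol/kg

CA = 2.37 mmol/kg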